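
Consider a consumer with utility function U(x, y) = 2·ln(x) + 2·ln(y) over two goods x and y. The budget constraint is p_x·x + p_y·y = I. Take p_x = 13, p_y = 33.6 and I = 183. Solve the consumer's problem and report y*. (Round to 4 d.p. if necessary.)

y* = 2.7232

MU_x/MU_y = (2·y)/(2·x); tangency sets this equal to p_x/p_y.
So 2·p_y·y = 2·p_x·x; combined with the budget, a share 0.5 of income goes to x.
Demand: x*(p_x,p_y,I) = 0.5·I/p_x and y* = 0.5·I/p_y.
At p_x=13, p_y=33.6, I=183: y* = 0.5·183/33.6 = 2.7232.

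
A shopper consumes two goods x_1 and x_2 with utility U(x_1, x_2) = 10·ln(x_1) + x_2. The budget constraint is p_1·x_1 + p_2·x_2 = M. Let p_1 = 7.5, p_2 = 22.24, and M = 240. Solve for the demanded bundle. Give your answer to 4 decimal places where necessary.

x_1* = 29.6533, x_2* = 0.7914

MU_x_1 = 10/x_1, MU_x_2 = 1. Tangency: 10/x_1 = p_1/p_2.
So x_1*(p_1,p_2) = 10·p_2/p_1, independent of income; and x_2* = (M − 10·p_2)/p_2.
At the given prices: x_1* = 10·22.24/7.5 = 29.6533, and x_2* = 0.7914.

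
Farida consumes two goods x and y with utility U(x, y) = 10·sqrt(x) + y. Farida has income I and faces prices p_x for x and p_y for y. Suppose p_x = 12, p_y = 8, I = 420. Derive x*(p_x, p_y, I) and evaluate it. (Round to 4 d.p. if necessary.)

Thus x* = (5·p_y/p_x)² — independent of I — with the rest of income spent on y.
Plugging in: x* = (5·8/12)² = 11.1111.

x* = 11.1111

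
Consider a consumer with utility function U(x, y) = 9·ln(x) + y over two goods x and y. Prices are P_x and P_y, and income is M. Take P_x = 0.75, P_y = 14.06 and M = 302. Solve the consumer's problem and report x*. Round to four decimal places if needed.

x* = 168.72

Set MRS = P_x/P_y: (9/x)/1 = P_x/P_y.
So x*(P_x,P_y) = 9·P_y/P_x, independent of income; and y* = (M − 9·P_y)/P_y.
At the given prices: x* = 9·14.06/0.75 = 168.72.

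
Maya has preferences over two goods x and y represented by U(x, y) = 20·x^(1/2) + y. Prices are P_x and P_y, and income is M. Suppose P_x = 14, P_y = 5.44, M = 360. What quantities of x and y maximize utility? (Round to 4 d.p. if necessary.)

x* = 15.0988, y* = 27.3193

Set MRS = P_x/P_y: 10·x^(−1/2) = P_x/P_y.
Thus x* = (10·P_y/P_x)² — independent of M — with the rest of income spent on y.
Plugging in: x* = (10·5.44/14)² = 15.0988, y* = 27.3193.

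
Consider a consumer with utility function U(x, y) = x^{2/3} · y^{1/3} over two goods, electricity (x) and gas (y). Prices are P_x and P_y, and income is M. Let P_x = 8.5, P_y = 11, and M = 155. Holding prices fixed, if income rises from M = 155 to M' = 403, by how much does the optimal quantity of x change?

Δx* = 19.451

Demand: x*(P_x,P_y,M) = 2/3·M/P_x and y* = 1/3·M/P_y.
At P_x=8.5, P_y=11, M=155: x* = 2/3·155/8.5 = 12.1569.
At M' = 403: x* = 31.6078. Change: 31.6078 − 12.1569 = 19.451.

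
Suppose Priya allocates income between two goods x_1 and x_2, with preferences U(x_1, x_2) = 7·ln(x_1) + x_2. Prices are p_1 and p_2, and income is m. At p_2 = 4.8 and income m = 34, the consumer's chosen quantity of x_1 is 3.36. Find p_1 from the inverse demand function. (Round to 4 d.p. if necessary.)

Set MRS = p_1/p_2: (7/x_1)/1 = p_1/p_2.
So x_1*(p_1,p_2) = 7·p_2/p_1, independent of income; and x_2* = (m − 7·p_2)/p_2.
Set x_1* = 3.36 in the demand function and solve for p_1: p_1 = 10.

p_1 = 10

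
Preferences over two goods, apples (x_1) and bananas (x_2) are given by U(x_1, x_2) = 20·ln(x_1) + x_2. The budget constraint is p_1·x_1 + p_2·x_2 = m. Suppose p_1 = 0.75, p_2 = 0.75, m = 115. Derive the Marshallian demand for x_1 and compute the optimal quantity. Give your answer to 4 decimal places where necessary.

MU_x_1 = 20/x_1, MU_x_2 = 1. Tangency: 20/x_1 = p_1/p_2.
So x_1*(p_1,p_2) = 20·p_2/p_1, independent of income; and x_2* = (m − 20·p_2)/p_2.
At the given prices: x_1* = 20·0.75/0.75 = 20.

x_1* = 20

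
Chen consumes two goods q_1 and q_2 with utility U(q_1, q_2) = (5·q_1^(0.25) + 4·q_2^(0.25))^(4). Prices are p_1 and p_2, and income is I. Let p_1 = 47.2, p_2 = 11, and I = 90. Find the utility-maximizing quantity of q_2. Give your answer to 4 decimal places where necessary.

MRS = MU_q_1/MU_q_2 = (5/4)·(q_2/q_1)^(0.75). Set equal to p_1/p_2.
Hence q_2/q_1 = ((4/5)·p_1/p_2)^(1/(0.75)), i.e. raised to the 4/3 power.
Substitute q_2 = (q_2/q_1)·q_1 into the budget: q_1* = I/(p_1 + p_2·(q_2/q_1)).
Numerically q_2/q_1 = 5.178282, so q_1* = 90/(47.2 + 11·5.178282) = 0.864 and q_2* = 5.178282·0.864 = 4.4743.

q_2* = 4.4743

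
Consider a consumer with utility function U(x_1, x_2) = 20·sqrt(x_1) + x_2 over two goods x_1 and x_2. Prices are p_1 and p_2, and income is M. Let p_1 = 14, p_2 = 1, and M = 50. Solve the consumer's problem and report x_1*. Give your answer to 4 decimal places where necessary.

x_1* = 0.5102

Plugging in: x_1* = (10·1/14)² = 0.5102.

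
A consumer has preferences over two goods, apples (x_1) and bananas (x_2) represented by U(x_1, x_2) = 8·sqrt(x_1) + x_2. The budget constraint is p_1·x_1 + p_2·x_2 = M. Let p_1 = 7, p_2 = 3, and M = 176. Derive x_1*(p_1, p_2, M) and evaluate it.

Utility is quasi-linear in x_2; the FOC for x_1 is 4/√x_1 = p_1/p_2.
Solve: √x_1 = 4·p_2/p_1, so x_1*(p_1,p_2) = (4·p_2/p_1)², and x_2* = (M − p_1·x_1*)/p_2.
Plugging in: x_1* = (4·3/7)² = 2.9388.

x_1* = 2.9388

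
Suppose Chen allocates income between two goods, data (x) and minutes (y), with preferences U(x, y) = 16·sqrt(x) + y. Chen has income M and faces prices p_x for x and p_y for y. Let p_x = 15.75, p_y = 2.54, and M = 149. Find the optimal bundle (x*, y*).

Solve: √x = 8·p_y/p_x, so x*(p_x,p_y) = (8·p_y/p_x)², and y* = (M − p_x·x*)/p_y.
Plugging in: x* = (8·2.54/15.75)² = 1.6645, y* = 48.3401.

x* = 1.6645, y* = 48.3401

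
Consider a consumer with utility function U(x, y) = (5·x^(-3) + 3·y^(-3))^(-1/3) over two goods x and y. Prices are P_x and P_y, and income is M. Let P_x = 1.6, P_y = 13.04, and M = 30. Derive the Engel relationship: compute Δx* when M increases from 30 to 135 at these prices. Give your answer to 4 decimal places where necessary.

From the CES first-order condition, (5/3)·(y/x)^(4) = P_x/P_y.
Solve for the ratio: y/x = [(3/5)·P_x/P_y]^(0.25).
Substitute y = (y/x)·x into the budget: x* = M/(P_x + P_y·(y/x)).
Numerically y/x = 0.520893, so x* = 30/(1.6 + 13.04·0.520893) = 3.5746.
At M' = 135: x* = 16.0859. Change: 16.0859 − 3.5746 = 12.5113.

Δx* = 12.5113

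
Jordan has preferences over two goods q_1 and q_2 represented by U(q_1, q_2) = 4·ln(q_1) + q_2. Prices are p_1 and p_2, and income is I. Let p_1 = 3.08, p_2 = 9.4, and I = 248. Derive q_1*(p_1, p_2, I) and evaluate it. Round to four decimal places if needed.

q_1* = 12.2078

So q_1*(p_1,p_2) = 4·p_2/p_1, independent of income; and q_2* = (I − 4·p_2)/p_2.
At the given prices: q_1* = 4·9.4/3.08 = 12.2078.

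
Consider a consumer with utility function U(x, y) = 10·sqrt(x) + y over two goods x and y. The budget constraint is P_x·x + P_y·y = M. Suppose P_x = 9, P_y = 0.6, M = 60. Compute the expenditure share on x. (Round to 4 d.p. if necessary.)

Utility is quasi-linear in y; the FOC for x is 5/√x = P_x/P_y.
Solve: √x = 5·P_y/P_x, so x*(P_x,P_y) = (5·P_y/P_x)², and y* = (M − P_x·x*)/P_y.
Plugging in: x* = (5·0.6/9)² = 0.1111, y* = 98.3333.
Expenditure on x: 9·0.1111 = 1; share = 0.0167.

share on x = 0.0167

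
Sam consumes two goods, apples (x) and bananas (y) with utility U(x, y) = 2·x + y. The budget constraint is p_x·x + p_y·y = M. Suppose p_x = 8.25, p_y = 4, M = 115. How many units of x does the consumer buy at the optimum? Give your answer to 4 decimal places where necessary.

y gives more utility per dollar, so spend all income on y: y* = M/p_y, x* = 0.
Numerically: x* = 0, y* = 28.75.

x* = 0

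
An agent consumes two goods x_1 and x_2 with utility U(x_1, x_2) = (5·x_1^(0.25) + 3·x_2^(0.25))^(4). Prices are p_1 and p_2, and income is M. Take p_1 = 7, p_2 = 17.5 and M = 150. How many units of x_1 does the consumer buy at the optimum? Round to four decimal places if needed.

Substitute x_2 = (x_2/x_1)·x_1 into the budget: x_1* = M/(p_1 + p_2·(x_2/x_1)).
Numerically x_2/x_1 = 0.149147, so x_1* = 150/(7 + 17.5·0.149147) = 15.6086.

x_1* = 15.6086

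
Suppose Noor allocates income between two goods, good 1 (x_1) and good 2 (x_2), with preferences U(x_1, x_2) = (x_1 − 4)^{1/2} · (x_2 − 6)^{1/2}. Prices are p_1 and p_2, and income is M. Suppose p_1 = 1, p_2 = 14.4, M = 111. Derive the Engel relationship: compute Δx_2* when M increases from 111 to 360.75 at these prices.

Δx_2* = 8.6719

Let x_1' = x_1−4, x_2' = x_2−6. MRS = x_2'/x_1' = p_1/p_2.
Substituting into the budget: x_1* = 4 + 0.5·(M − 4·p_1 − 6·p_2)/p_1, and x_2* = 6 + 0.5·(…)/p_2.
Discretionary income = 111 − 4·1 − 6·14.4 = 20.6; x_2* = 6 + 0.5·20.6/14.4 = 6.7153.
At M' = 360.75: x_2* = 15.3872. Change: 15.3872 − 6.7153 = 8.6719.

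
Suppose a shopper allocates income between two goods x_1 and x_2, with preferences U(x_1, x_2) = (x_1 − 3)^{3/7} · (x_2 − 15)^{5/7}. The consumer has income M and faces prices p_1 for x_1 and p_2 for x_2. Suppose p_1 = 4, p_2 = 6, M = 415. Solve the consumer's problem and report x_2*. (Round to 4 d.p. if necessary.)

x_2* = 47.6042

After buying the subsistence bundle (3, 15), a share 0.375 of the remaining income goes to x_1: x_1* = 3 + 0.375·(M − 3p_1 − 15p_2)/p_1.
Discretionary income = 415 − 3·4 − 15·6 = 313; x_2* = 15 + 0.625·313/6 = 47.6042.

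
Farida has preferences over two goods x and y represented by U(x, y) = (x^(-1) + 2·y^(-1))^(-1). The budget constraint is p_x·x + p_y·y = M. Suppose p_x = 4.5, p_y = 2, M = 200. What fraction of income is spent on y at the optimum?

Numerically y/x = 2.12132, so x* = 200/(4.5 + 2·2.12132) = 22.8764 and y* = 2.12132·22.8764 = 48.5281.
Expenditure on y: 2·48.5281 = 97.0563; share = 0.4853.

share on y = 0.4853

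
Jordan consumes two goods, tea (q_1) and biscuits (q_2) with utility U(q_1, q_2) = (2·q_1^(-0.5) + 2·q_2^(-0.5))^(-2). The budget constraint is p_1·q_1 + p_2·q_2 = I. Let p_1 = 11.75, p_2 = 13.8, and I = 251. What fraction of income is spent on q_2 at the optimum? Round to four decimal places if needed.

MU_q_1 ∝ 2·q_1^(-1.5), MU_q_2 ∝ 2·q_2^(-1.5), so MRS = (q_2/q_1)^(1.5) = p_1/p_2.
Hence q_2/q_1 = (p_1/p_2)^(1/(1.5)), i.e. raised to the 2/3 power.
With the ratio pinned down, the budget gives q_1* = I/(p_1 + p_2·(q_2/q_1)) and q_2* = (q_2/q_1)·q_1*.
Numerically q_2/q_1 = 0.898337, so q_1* = 251/(11.75 + 13.8·0.898337) = 10.3946 and q_2* = 0.898337·10.3946 = 9.3379.
Expenditure on q_2: 13.8·9.3379 = 128.8629; share = 0.5134.

share on q_2 = 0.5134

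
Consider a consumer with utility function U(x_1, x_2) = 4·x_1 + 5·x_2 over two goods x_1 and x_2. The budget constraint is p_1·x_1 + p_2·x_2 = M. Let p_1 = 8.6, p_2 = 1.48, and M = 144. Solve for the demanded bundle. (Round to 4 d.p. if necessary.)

x_1* = 0, x_2* = 97.2973

Perfect substitutes: compare marginal utility per dollar. 4/p_1 vs 5/p_2 → 0.4651 vs 3.3784.
x_2 gives more utility per dollar, so spend all income on x_2: x_2* = M/p_2, x_1* = 0.
Numerically: x_1* = 0, x_2* = 97.2973.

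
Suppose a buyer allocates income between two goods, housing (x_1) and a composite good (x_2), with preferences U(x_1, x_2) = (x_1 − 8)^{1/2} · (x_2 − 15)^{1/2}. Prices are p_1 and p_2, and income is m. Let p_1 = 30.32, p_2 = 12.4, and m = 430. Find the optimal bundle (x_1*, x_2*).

x_1* = 8.0237, x_2* = 15.0581

This is Cobb-Douglas in (x_1−8, x_2−15): tangency gives 0.5·p_2·(x_2−15) = 0.5·p_1·(x_1−8).
After buying the subsistence bundle (8, 15), a share 0.5 of the remaining income goes to x_1: x_1* = 8 + 0.5·(m − 8p_1 − 15p_2)/p_1.
Discretionary income = 430 − 8·30.32 − 15·12.4 = 1.44; x_1* = 8 + 0.5·1.44/30.32 = 8.0237; x_2* = 15 + 0.5·1.44/12.4 = 15.0581.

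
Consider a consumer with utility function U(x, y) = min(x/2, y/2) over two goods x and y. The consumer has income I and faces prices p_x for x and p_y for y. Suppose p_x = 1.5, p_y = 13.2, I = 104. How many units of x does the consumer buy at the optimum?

With perfect complements, no substitution: consume in ratio x:y = 2:2.
Budget: p_x·x + p_y·x = I, so (2·p_x + 2·p_y)·x = 2·I.
Demand: x*(p_x,p_y,I) = 2·I/(2·p_x + 2·p_y), y* = 2·I/(2·p_x + 2·p_y).
Here 2·1.5 + 2·13.2 = 29.4, giving x* = 7.0748.

x* = 7.0748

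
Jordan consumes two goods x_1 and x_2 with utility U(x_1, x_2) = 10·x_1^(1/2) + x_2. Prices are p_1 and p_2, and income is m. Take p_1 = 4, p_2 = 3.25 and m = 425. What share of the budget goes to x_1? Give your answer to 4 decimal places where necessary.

Utility is quasi-linear in x_2; the FOC for x_1 is 5/√x_1 = p_1/p_2.
Solve: √x_1 = 5·p_2/p_1, so x_1*(p_1,p_2) = (5·p_2/p_1)², and x_2* = (m − p_1·x_1*)/p_2.
Plugging in: x_1* = (5·3.25/4)² = 16.5039, x_2* = 110.4567.
Expenditure on x_1: 4·16.5039 = 66.0156; share = 0.1553.

share on x_1 = 0.1553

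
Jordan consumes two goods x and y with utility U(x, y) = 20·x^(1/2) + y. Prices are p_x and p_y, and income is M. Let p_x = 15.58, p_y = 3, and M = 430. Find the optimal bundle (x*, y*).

Set MRS = p_x/p_y: 10·x^(−1/2) = p_x/p_y.
Thus x* = (10·p_y/p_x)² — independent of M — with the rest of income spent on y.
Plugging in: x* = (10·3/15.58)² = 3.7077, y* = 124.0779.

x* = 3.7077, y* = 124.0779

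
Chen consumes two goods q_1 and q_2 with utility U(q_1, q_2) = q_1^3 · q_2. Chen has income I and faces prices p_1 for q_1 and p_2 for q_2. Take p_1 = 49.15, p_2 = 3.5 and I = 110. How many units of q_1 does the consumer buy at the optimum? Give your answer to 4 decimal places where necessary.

q_1* = 1.6785

Demand: q_1*(p_1,p_2,I) = 0.75·I/p_1 and q_2* = 0.25·I/p_2.
At p_1=49.15, p_2=3.5, I=110: q_1* = 0.75·110/49.15 = 1.6785.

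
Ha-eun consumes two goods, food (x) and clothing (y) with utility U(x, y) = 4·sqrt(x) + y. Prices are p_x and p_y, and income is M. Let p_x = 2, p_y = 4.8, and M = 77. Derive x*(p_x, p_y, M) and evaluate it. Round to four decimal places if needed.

x* = 23.04

Solve: √x = 2·p_y/p_x, so x*(p_x,p_y) = (2·p_y/p_x)², and y* = (M − p_x·x*)/p_y.
Plugging in: x* = (2·4.8/2)² = 23.04.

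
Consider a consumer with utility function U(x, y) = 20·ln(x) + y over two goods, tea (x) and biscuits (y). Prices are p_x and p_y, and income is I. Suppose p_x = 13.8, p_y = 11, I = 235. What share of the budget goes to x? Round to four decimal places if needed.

share on x = 0.9362

At the given prices: x* = 20·11/13.8 = 15.942, and y* = 1.3636.
Expenditure on x: 13.8·15.942 = 220; share = 0.9362.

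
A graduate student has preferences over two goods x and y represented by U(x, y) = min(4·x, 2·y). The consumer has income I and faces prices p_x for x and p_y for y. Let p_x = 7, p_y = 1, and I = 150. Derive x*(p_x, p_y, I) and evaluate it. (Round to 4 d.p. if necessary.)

Here 2·7 + 4·1 = 18, giving x* = 16.6667.

x* = 16.6667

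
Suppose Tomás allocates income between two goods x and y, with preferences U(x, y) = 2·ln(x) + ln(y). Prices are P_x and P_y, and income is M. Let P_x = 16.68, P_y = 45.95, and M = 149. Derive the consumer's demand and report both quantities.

x* = 5.9552, y* = 1.0809

MU_x/MU_y = (2·y)/(x); tangency sets this equal to P_x/P_y.
Rearranging, P_y·y = (1/2)·P_x·x. Substituting into the budget gives P_x·x·(1 + (1/2)) = M.
Demand: x*(P_x,P_y,M) = 2/3·M/P_x and y* = 1/3·M/P_y.
At P_x=16.68, P_y=45.95, M=149: x* = 2/3·149/16.68 = 5.9552, y* = 1.0809.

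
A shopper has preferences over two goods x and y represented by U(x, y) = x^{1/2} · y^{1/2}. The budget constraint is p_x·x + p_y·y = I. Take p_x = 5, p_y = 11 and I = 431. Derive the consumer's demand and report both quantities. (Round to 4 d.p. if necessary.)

The MRS is y/x. Set MRS = p_x/p_y.
So 0.5·p_y·y = 0.5·p_x·x; combined with the budget, a share 0.5 of income goes to x.
Demand: x*(p_x,p_y,I) = 0.5·I/p_x and y* = 0.5·I/p_y.
At p_x=5, p_y=11, I=431: x* = 0.5·431/5 = 43.1, y* = 19.5909.

x* = 43.1, y* = 19.5909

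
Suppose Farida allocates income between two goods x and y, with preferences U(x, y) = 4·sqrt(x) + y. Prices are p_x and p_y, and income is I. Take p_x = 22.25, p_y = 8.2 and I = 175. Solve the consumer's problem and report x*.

x* = 0.5433

Set MRS = p_x/p_y: 2·x^(−1/2) = p_x/p_y.
Thus x* = (2·p_y/p_x)² — independent of I — with the rest of income spent on y.
Plugging in: x* = (2·8.2/22.25)² = 0.5433.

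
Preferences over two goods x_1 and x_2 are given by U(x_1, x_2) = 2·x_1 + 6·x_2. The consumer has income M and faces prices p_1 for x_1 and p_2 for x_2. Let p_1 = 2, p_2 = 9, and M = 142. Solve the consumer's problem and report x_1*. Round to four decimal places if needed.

x_1* = 71

Perfect substitutes: compare marginal utility per dollar. 2/p_1 vs 6/p_2 → 1 vs 0.6667.
x_1 gives more utility per dollar, so spend all income on x_1: x_1* = M/p_1, x_2* = 0.
Numerically: x_1* = 71, x_2* = 0.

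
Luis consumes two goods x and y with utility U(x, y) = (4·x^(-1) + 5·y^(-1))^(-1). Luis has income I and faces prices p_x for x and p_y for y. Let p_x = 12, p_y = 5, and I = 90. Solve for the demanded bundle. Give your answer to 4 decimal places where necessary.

Substitute y = (y/x)·x into the budget: x* = I/(p_x + p_y·(y/x)).
Numerically y/x = 1.732051, so x* = 90/(12 + 5·1.732051) = 4.3562 and y* = 1.732051·4.3562 = 7.5451.

x* = 4.3562, y* = 7.5451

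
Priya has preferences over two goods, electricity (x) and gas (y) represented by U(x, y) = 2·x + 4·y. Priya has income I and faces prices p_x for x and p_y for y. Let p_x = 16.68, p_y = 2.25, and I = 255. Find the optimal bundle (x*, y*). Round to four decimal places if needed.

Perfect substitutes: compare marginal utility per dollar. 2/p_x vs 4/p_y → 0.1199 vs 1.7778.
y gives more utility per dollar, so spend all income on y: y* = I/p_y, x* = 0.
Numerically: x* = 0, y* = 113.3333.

x* = 0, y* = 113.3333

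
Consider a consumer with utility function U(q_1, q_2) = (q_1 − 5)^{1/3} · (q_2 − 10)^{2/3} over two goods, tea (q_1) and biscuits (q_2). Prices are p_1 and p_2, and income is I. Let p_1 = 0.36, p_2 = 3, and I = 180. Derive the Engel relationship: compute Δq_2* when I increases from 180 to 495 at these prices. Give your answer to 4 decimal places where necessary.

Δq_2* = 70

This is Cobb-Douglas in (q_1−5, q_2−10): tangency gives 1/3·p_2·(q_2−10) = 2/3·p_1·(q_1−5).
After buying the subsistence bundle (5, 10), a share 1/3 of the remaining income goes to q_1: q_1* = 5 + 1/3·(I − 5p_1 − 10p_2)/p_1.
Discretionary income = 180 − 5·0.36 − 10·3 = 148.2; q_2* = 10 + 2/3·148.2/3 = 42.9333.
At I' = 495: q_2* = 112.9333. Change: 112.9333 − 42.9333 = 70.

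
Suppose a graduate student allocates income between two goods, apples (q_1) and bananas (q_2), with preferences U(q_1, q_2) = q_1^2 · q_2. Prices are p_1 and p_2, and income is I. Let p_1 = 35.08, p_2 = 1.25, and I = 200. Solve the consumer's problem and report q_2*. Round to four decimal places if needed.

q_2* = 53.3333

Demand: q_1*(p_1,p_2,I) = 2/3·I/p_1 and q_2* = 1/3·I/p_2.
At p_1=35.08, p_2=1.25, I=200: q_2* = 1/3·200/1.25 = 53.3333.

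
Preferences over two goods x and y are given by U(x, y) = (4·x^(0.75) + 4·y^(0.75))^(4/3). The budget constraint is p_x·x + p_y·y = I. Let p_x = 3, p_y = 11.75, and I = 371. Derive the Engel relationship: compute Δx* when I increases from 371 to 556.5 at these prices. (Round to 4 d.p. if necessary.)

With the ratio pinned down, the budget gives x* = I/(p_x + p_y·(y/x)) and y* = (y/x)·x*.
Numerically y/x = 0.004249, so x* = 371/(3 + 11.75·0.004249) = 121.6421.
At I' = 556.5: x* = 182.4631. Change: 182.4631 − 121.6421 = 60.821.

Δx* = 60.821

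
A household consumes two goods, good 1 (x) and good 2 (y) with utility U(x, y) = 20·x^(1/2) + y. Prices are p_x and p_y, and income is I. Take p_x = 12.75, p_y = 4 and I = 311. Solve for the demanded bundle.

Utility is quasi-linear in y; the FOC for x is 10/√x = p_x/p_y.
Solve: √x = 10·p_y/p_x, so x*(p_x,p_y) = (10·p_y/p_x)², and y* = (I − p_x·x*)/p_y.
Plugging in: x* = (10·4/12.75)² = 9.8424, y* = 46.3775.

x* = 9.8424, y* = 46.3775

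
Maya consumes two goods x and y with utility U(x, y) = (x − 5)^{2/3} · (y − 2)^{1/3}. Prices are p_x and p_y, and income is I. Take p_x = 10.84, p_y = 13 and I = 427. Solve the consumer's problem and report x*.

x* = 26.3284

MRS = 2·(y−2)/(x−5). Tangency with p_x/p_y gives y−2 = (1/2)·(p_x/p_y)·(x−5).
After buying the subsistence bundle (5, 2), a share 2/3 of the remaining income goes to x: x* = 5 + 2/3·(I − 5p_x − 2p_y)/p_x.
Discretionary income = 427 − 5·10.84 − 2·13 = 346.8; x* = 5 + 2/3·346.8/10.84 = 26.3284.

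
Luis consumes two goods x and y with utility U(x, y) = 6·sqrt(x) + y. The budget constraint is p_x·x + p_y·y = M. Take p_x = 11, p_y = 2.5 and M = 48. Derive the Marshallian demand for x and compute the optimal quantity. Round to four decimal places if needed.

Set MRS = p_x/p_y: 3·x^(−1/2) = p_x/p_y.
Thus x* = (3·p_y/p_x)² — independent of M — with the rest of income spent on y.
Plugging in: x* = (3·2.5/11)² = 0.4649.

x* = 0.4649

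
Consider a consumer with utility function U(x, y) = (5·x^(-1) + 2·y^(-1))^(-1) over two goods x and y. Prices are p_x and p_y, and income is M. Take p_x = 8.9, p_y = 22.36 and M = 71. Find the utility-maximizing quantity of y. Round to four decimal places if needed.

y* = 1.5896

MU_x ∝ 5·x^(-2), MU_y ∝ 2·y^(-2), so MRS = (5/2)·(y/x)^(2) = p_x/p_y.
Solve for the ratio: y/x = [(2/5)·p_x/p_y]^(0.5).
Substitute y = (y/x)·x into the budget: x* = M/(p_x + p_y·(y/x)).
Numerically y/x = 0.399015, so x* = 71/(8.9 + 22.36·0.399015) = 3.9838 and y* = 0.399015·3.9838 = 1.5896.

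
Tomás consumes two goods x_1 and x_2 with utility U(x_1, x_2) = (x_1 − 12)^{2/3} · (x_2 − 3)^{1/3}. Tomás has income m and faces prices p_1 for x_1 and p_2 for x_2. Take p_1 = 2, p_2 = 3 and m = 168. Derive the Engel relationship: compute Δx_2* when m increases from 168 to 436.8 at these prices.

Δx_2* = 29.8667

This is Cobb-Douglas in (x_1−12, x_2−3): tangency gives 2/3·p_2·(x_2−3) = 1/3·p_1·(x_1−12).
After buying the subsistence bundle (12, 3), a share 2/3 of the remaining income goes to x_1: x_1* = 12 + 2/3·(m − 12p_1 − 3p_2)/p_1.
Discretionary income = 168 − 12·2 − 3·3 = 135; x_2* = 3 + 1/3·135/3 = 18.
At m' = 436.8: x_2* = 47.8667. Change: 47.8667 − 18 = 29.8667.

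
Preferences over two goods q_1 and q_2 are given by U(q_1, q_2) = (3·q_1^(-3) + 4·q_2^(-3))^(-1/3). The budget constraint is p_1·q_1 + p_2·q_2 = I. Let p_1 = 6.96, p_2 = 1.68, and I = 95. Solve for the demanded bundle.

q_1* = 9.9627, q_2* = 15.2735

MU_q_1 ∝ 3·q_1^(-4), MU_q_2 ∝ 4·q_2^(-4), so MRS = (3/4)·(q_2/q_1)^(4) = p_1/p_2.
Hence q_2/q_1 = ((4/3)·p_1/p_2)^(1/(4)), i.e. raised to the 0.25 power.
Substitute q_2 = (q_2/q_1)·q_1 into the budget: q_1* = I/(p_1 + p_2·(q_2/q_1)).
Numerically q_2/q_1 = 1.533062, so q_1* = 95/(6.96 + 1.68·1.533062) = 9.9627 and q_2* = 1.533062·9.9627 = 15.2735.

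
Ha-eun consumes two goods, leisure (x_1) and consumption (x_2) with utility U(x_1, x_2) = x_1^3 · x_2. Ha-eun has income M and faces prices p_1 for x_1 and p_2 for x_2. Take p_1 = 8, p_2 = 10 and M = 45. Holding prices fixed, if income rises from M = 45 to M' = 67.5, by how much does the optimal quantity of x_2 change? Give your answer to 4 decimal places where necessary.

The MRS is 3·x_2/x_1. Set MRS = p_1/p_2.
So 3·p_2·x_2 = p_1·x_1; combined with the budget, a share 0.75 of income goes to x_1.
Demand: x_1*(p_1,p_2,M) = 0.75·M/p_1 and x_2* = 0.25·M/p_2.
At p_1=8, p_2=10, M=45: x_2* = 0.25·45/10 = 1.125.
At M' = 67.5: x_2* = 1.6875. Change: 1.6875 − 1.125 = 0.5625.

Δx_2* = 0.5625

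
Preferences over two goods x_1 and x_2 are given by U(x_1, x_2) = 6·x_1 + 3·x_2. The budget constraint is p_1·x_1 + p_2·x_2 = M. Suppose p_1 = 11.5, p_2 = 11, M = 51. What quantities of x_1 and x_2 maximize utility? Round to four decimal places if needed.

Linear utility — the consumer picks whichever good has higher MU/price: 6/11.5 = 0.5217 vs 3/11 = 0.2727.
x_1 gives more utility per dollar, so spend all income on x_1: x_1* = M/p_1, x_2* = 0.
Numerically: x_1* = 4.4348, x_2* = 0.

x_1* = 4.4348, x_2* = 0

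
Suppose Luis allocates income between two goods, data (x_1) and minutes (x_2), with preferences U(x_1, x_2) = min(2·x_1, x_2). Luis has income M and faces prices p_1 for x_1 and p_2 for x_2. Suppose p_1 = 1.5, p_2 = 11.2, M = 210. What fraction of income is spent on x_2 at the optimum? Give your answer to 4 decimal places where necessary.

Leontief preferences: the optimum is at the kink where x_1/1 = x_2/2, i.e. x_2 = 2·x_1.
Budget: p_1·x_1 + p_2·2·x_1 = M, so (p_1 + 2·p_2)·x_1 = M.
Demand: x_1*(p_1,p_2,M) = M/(p_1 + 2·p_2), x_2* = 2·M/(p_1 + 2·p_2).
Here 1.5 + 2·11.2 = 23.9, giving x_1* = 8.7866 and x_2* = 17.5732.
Expenditure on x_2: 11.2·17.5732 = 196.8201; share = 0.9372.

share on x_2 = 0.9372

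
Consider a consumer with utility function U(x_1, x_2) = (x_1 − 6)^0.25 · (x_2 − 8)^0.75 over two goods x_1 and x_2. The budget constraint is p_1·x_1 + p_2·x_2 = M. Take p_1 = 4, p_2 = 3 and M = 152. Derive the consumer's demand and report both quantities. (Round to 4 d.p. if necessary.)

x_1* = 12.5, x_2* = 34

MRS = (1/3)·(x_2−8)/(x_1−6). Tangency with p_1/p_2 gives x_2−8 = 3·(p_1/p_2)·(x_1−6).
After buying the subsistence bundle (6, 8), a share 0.25 of the remaining income goes to x_1: x_1* = 6 + 0.25·(M − 6p_1 − 8p_2)/p_1.
Discretionary income = 152 − 6·4 − 8·3 = 104; x_1* = 6 + 0.25·104/4 = 12.5; x_2* = 8 + 0.75·104/3 = 34.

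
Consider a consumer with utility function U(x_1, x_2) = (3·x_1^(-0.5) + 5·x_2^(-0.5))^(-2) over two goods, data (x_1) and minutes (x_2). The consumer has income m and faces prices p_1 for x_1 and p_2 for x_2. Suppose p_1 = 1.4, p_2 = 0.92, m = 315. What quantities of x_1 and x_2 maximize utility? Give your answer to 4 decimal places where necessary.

x_1* = 101.254, x_2* = 188.3092

From the CES first-order condition, (3/5)·(x_2/x_1)^(1.5) = p_1/p_2.
Solve for the ratio: x_2/x_1 = [(5/3)·p_1/p_2]^(2/3).
Substitute x_2 = (x_2/x_1)·x_1 into the budget: x_1* = m/(p_1 + p_2·(x_2/x_1)).
Numerically x_2/x_1 = 1.85977, so x_1* = 315/(1.4 + 0.92·1.85977) = 101.254 and x_2* = 1.85977·101.254 = 188.3092.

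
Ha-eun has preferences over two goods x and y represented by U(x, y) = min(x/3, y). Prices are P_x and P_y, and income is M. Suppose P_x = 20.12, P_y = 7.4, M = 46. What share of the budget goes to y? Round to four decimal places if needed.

share on y = 0.1092

Leontief preferences: the optimum is at the kink where x/3 = y/1, i.e. y = (1/3)·x.
Budget: P_x·x + P_y·(1/3)·x = M, so (3·P_x + P_y)·x = 3·M.
Demand: x*(P_x,P_y,M) = 3·M/(3·P_x + P_y), y* = M/(3·P_x + P_y).
Here 3·20.12 + 7.4 = 67.76, giving x* = 2.0366 and y* = 0.6789.
Expenditure on y: 7.4·0.6789 = 5.0236; share = 0.1092.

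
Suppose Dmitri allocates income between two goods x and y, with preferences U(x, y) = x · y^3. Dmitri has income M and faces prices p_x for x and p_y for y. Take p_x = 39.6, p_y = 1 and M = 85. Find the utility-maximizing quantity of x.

MU_x/MU_y = (y)/(3·x); tangency sets this equal to p_x/p_y.
Rearranging, p_y·y = 3·p_x·x. Substituting into the budget gives p_x·x·(1 + 3) = M.
Demand: x*(p_x,p_y,M) = 0.25·M/p_x and y* = 0.75·M/p_y.
At p_x=39.6, p_y=1, M=85: x* = 0.25·85/39.6 = 0.5366.

x* = 0.5366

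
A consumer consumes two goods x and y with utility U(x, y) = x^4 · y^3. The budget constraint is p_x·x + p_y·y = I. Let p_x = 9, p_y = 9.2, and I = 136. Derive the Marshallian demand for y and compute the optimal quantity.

The MRS is (4/3)·y/x. Set MRS = p_x/p_y.
So 4·p_y·y = 3·p_x·x; combined with the budget, a share 4/7 of income goes to x.
Demand: x*(p_x,p_y,I) = 4/7·I/p_x and y* = 3/7·I/p_y.
At p_x=9, p_y=9.2, I=136: y* = 3/7·136/9.2 = 6.3354.

y* = 6.3354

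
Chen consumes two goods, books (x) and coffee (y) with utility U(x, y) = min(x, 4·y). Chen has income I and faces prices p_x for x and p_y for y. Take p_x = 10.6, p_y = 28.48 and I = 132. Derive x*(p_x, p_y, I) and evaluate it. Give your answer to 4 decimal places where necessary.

x* = 7.4492

With perfect complements, no substitution: consume in ratio x:y = 4:1.
Budget: p_x·x + p_y·(1/4)·x = I, so (4·p_x + p_y)·x = 4·I.
Demand: x*(p_x,p_y,I) = 4·I/(4·p_x + p_y), y* = I/(4·p_x + p_y).
Here 4·10.6 + 28.48 = 70.88, giving x* = 7.4492.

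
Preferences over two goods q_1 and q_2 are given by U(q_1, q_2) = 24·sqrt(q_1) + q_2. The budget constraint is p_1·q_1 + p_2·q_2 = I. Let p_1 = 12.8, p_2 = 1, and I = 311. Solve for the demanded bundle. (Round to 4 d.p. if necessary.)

MU_q_1 = 12/√q_1, MU_q_2 = 1. Tangency: 12/√q_1 = p_1/p_2.
Thus q_1* = (12·p_2/p_1)² — independent of I — with the rest of income spent on q_2.
Plugging in: q_1* = (12·1/12.8)² = 0.8789, q_2* = 299.75.

q_1* = 0.8789, q_2* = 299.75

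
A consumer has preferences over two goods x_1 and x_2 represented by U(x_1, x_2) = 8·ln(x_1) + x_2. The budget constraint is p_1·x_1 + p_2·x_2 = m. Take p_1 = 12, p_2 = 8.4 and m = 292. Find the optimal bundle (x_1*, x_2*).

At the given prices: x_1* = 8·8.4/12 = 5.6, and x_2* = 26.7619.

x_1* = 5.6, x_2* = 26.7619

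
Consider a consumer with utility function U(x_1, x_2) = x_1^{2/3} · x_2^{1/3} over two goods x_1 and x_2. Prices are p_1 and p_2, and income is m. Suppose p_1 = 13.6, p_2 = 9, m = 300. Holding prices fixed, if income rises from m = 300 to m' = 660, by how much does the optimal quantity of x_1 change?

MU_x_1/MU_x_2 = (2/3·x_2)/(1/3·x_1); tangency sets this equal to p_1/p_2.
So 2/3·p_2·x_2 = 1/3·p_1·x_1; combined with the budget, a share 2/3 of income goes to x_1.
Demand: x_1*(p_1,p_2,m) = 2/3·m/p_1 and x_2* = 1/3·m/p_2.
At p_1=13.6, p_2=9, m=300: x_1* = 2/3·300/13.6 = 14.7059.
At m' = 660: x_1* = 32.3529. Change: 32.3529 − 14.7059 = 17.6471.

Δx_1* = 17.6471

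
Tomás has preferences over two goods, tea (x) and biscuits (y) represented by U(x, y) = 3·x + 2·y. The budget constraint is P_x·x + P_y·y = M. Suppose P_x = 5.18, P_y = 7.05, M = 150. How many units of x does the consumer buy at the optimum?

x* = 28.9575

Perfect substitutes: compare marginal utility per dollar. 3/P_x vs 2/P_y → 0.5792 vs 0.2837.
x gives more utility per dollar, so spend all income on x: x* = M/P_x, y* = 0.
Numerically: x* = 28.9575, y* = 0.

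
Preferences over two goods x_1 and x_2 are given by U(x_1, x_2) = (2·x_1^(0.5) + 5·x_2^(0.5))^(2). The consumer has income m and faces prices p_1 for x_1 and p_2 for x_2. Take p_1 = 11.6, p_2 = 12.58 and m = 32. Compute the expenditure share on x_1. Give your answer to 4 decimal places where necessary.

share on x_1 = 0.1479

MU_x_1 ∝ 2·x_1^(-0.5), MU_x_2 ∝ 5·x_2^(-0.5), so MRS = (2/5)·(x_2/x_1)^(0.5) = p_1/p_2.
Hence x_2/x_1 = ((5/2)·p_1/p_2)^(1/(0.5)), i.e. raised to the 2 power.
Substitute x_2 = (x_2/x_1)·x_1 into the budget: x_1* = m/(p_1 + p_2·(x_2/x_1)).
Numerically x_2/x_1 = 5.314161, so x_1* = 32/(11.6 + 12.58·5.314161) = 0.4079 and x_2* = 5.314161·0.4079 = 2.1676.
Expenditure on x_1: 11.6·0.4079 = 4.7315; share = 0.1479.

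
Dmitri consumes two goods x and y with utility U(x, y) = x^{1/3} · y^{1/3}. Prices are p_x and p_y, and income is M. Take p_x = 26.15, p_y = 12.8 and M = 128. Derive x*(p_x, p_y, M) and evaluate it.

Demand: x*(p_x,p_y,M) = 0.5·M/p_x and y* = 0.5·M/p_y.
At p_x=26.15, p_y=12.8, M=128: x* = 0.5·128/26.15 = 2.4474.

x* = 2.4474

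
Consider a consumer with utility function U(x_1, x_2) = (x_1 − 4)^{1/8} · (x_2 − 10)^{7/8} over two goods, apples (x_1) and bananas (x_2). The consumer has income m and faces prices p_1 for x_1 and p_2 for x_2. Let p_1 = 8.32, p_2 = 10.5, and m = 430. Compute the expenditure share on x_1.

Let x_1' = x_1−4, x_2' = x_2−10. MRS = (1/7)·x_2'/x_1' = p_1/p_2.
Substituting into the budget: x_1* = 4 + 0.125·(m − 4·p_1 − 10·p_2)/p_1, and x_2* = 10 + 0.875·(…)/p_2.
Discretionary income = 430 − 4·8.32 − 10·10.5 = 291.72; x_1* = 4 + 0.125·291.72/8.32 = 8.3828; x_2* = 10 + 0.875·291.72/10.5 = 34.31.
Expenditure on x_1: 8.32·8.3828 = 69.745; share = 0.1622.

share on x_1 = 0.1622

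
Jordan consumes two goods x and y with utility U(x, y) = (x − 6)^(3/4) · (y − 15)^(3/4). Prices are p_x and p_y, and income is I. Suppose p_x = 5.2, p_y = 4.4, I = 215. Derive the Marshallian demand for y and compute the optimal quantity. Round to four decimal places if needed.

y* = 28.3864

Let x' = x−6, y' = y−15. MRS = y'/x' = p_x/p_y.
After buying the subsistence bundle (6, 15), a share 0.5 of the remaining income goes to x: x* = 6 + 0.5·(I − 6p_x − 15p_y)/p_x.
Discretionary income = 215 − 6·5.2 − 15·4.4 = 117.8; y* = 15 + 0.5·117.8/4.4 = 28.3864.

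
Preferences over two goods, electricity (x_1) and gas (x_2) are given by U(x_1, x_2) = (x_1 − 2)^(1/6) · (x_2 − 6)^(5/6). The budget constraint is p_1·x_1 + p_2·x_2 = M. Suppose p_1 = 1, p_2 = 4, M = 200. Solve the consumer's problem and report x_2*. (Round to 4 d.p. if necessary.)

x_2* = 42.25

This is Cobb-Douglas in (x_1−2, x_2−6): tangency gives 1/6·p_2·(x_2−6) = 5/6·p_1·(x_1−2).
Substituting into the budget: x_1* = 2 + 1/6·(M − 2·p_1 − 6·p_2)/p_1, and x_2* = 6 + 5/6·(…)/p_2.
Discretionary income = 200 − 2·1 − 6·4 = 174; x_2* = 6 + 5/6·174/4 = 42.25.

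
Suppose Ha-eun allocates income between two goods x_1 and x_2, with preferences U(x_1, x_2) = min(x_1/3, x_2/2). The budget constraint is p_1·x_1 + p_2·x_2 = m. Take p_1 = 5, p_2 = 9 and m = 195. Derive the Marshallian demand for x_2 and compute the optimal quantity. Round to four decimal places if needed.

x_2* = 11.8182

With perfect complements, no substitution: consume in ratio x_1:x_2 = 3:2.
Budget: p_1·x_1 + p_2·(2/3)·x_1 = m, so (3·p_1 + 2·p_2)·x_1 = 3·m.
Demand: x_1*(p_1,p_2,m) = 3·m/(3·p_1 + 2·p_2), x_2* = 2·m/(3·p_1 + 2·p_2).
Here 3·5 + 2·9 = 33, giving x_2* = 11.8182.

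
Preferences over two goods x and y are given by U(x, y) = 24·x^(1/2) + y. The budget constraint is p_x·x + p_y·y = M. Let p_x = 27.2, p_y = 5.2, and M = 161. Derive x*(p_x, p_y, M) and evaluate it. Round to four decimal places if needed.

x* = 5.263

Utility is quasi-linear in y; the FOC for x is 12/√x = p_x/p_y.
Solve: √x = 12·p_y/p_x, so x*(p_x,p_y) = (12·p_y/p_x)², and y* = (M − p_x·x*)/p_y.
Plugging in: x* = (12·5.2/27.2)² = 5.263.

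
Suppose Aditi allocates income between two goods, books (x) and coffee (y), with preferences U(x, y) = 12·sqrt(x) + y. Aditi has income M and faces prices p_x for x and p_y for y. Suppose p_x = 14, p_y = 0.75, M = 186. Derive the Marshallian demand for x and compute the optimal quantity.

x* = 0.1033

MU_x = 6/√x, MU_y = 1. Tangency: 6/√x = p_x/p_y.
Solve: √x = 6·p_y/p_x, so x*(p_x,p_y) = (6·p_y/p_x)², and y* = (M − p_x·x*)/p_y.
Plugging in: x* = (6·0.75/14)² = 0.1033.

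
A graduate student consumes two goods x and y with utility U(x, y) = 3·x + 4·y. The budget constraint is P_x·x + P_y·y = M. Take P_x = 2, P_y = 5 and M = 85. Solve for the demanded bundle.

x* = 42.5, y* = 0

Linear utility — the consumer picks whichever good has higher MU/price: 3/2 = 1.5 vs 4/5 = 0.8.
x gives more utility per dollar, so spend all income on x: x* = M/P_x, y* = 0.
Numerically: x* = 42.5, y* = 0.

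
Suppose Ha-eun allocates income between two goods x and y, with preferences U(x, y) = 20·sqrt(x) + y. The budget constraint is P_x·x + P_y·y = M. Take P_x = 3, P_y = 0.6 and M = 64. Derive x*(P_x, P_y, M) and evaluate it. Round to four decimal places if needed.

x* = 4

MU_x = 10/√x, MU_y = 1. Tangency: 10/√x = P_x/P_y.
Solve: √x = 10·P_y/P_x, so x*(P_x,P_y) = (10·P_y/P_x)², and y* = (M − P_x·x*)/P_y.
Plugging in: x* = (10·0.6/3)² = 4.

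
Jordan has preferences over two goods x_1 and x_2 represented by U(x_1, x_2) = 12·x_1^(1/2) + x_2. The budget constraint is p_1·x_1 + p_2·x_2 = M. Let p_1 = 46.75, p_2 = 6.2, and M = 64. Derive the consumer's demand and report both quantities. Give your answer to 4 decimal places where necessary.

Solve: √x_1 = 6·p_2/p_1, so x_1*(p_1,p_2) = (6·p_2/p_1)², and x_2* = (M − p_1·x_1*)/p_2.
Plugging in: x_1* = (6·6.2/46.75)² = 0.6332, x_2* = 5.5482.

x_1* = 0.6332, x_2* = 5.5482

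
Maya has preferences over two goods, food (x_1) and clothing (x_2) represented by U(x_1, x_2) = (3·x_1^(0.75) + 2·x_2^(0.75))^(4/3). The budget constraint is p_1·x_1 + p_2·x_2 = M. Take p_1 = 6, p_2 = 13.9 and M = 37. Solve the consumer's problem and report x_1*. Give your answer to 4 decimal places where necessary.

x_1* = 6.0702

From the CES first-order condition, (3/2)·(x_2/x_1)^(0.25) = p_1/p_2.
Solve for the ratio: x_2/x_1 = [(2/3)·p_1/p_2]^(4).
Substitute x_2 = (x_2/x_1)·x_1 into the budget: x_1* = M/(p_1 + p_2·(x_2/x_1)).
Numerically x_2/x_1 = 0.006858, so x_1* = 37/(6 + 13.9·0.006858) = 6.0702.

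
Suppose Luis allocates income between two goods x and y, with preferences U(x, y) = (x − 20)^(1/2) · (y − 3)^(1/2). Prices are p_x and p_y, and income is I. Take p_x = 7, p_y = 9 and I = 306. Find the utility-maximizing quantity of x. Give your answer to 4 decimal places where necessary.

x* = 29.9286

MRS = (y−3)/(x−20). Tangency with p_x/p_y gives y−3 = (p_x/p_y)·(x−20).
After buying the subsistence bundle (20, 3), a share 0.5 of the remaining income goes to x: x* = 20 + 0.5·(I − 20p_x − 3p_y)/p_x.
Discretionary income = 306 − 20·7 − 3·9 = 139; x* = 20 + 0.5·139/7 = 29.9286.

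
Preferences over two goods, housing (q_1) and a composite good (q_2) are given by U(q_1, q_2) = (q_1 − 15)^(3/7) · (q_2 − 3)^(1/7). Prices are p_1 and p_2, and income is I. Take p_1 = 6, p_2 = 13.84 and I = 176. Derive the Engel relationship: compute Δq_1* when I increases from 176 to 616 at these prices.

This is Cobb-Douglas in (q_1−15, q_2−3): tangency gives 3/7·p_2·(q_2−3) = 1/7·p_1·(q_1−15).
After buying the subsistence bundle (15, 3), a share 0.75 of the remaining income goes to q_1: q_1* = 15 + 0.75·(I − 15p_1 − 3p_2)/p_1.
Discretionary income = 176 − 15·6 − 3·13.84 = 44.48; q_1* = 15 + 0.75·44.48/6 = 20.56.
At I' = 616: q_1* = 75.56. Change: 75.56 − 20.56 = 55.

Δq_1* = 55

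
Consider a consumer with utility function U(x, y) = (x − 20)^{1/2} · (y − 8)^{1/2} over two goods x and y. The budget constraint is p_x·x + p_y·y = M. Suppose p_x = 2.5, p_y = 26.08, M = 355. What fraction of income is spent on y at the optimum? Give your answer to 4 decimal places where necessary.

This is Cobb-Douglas in (x−20, y−8): tangency gives 0.5·p_y·(y−8) = 0.5·p_x·(x−20).
After buying the subsistence bundle (20, 8), a share 0.5 of the remaining income goes to x: x* = 20 + 0.5·(M − 20p_x − 8p_y)/p_x.
Discretionary income = 355 − 20·2.5 − 8·26.08 = 96.36; x* = 20 + 0.5·96.36/2.5 = 39.272; y* = 8 + 0.5·96.36/26.08 = 9.8474.
Expenditure on y: 26.08·9.8474 = 256.82; share = 0.7234.

share on y = 0.7234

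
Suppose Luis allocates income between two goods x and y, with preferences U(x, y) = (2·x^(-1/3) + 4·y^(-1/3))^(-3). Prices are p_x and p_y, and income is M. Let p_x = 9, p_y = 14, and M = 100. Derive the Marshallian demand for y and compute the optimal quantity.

y* = 4.6612

Substitute y = (y/x)·x into the budget: x* = M/(p_x + p_y·(y/x)).
Numerically y/x = 1.20742, so x* = 100/(9 + 14·1.20742) = 3.8604 and y* = 1.20742·3.8604 = 4.6612.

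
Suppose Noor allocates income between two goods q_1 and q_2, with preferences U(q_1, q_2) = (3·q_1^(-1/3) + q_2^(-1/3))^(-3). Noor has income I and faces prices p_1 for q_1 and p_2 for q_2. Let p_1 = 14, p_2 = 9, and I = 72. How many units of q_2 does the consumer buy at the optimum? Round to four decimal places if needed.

From the CES first-order condition, 3·(q_2/q_1)^(4/3) = p_1/p_2.
Hence q_2/q_1 = ((1/3)·p_1/p_2)^(1/(4/3)), i.e. raised to the 0.75 power.
With the ratio pinned down, the budget gives q_1* = I/(p_1 + p_2·(q_2/q_1)) and q_2* = (q_2/q_1)·q_1*.
Numerically q_2/q_1 = 0.611045, so q_1* = 72/(14 + 9·0.611045) = 3.6924 and q_2* = 0.611045·3.6924 = 2.2562.

q_2* = 2.2562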